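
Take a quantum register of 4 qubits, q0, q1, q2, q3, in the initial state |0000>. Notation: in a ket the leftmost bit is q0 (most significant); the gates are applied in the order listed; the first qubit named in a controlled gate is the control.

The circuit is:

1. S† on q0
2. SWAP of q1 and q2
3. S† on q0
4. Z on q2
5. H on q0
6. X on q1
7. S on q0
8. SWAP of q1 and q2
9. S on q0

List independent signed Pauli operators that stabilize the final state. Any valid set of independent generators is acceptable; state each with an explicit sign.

One valid set of independent stabilizer generators is -XIII, +IZII, -IIZI, +IIIZ (any independent generating set of the same group is equally correct).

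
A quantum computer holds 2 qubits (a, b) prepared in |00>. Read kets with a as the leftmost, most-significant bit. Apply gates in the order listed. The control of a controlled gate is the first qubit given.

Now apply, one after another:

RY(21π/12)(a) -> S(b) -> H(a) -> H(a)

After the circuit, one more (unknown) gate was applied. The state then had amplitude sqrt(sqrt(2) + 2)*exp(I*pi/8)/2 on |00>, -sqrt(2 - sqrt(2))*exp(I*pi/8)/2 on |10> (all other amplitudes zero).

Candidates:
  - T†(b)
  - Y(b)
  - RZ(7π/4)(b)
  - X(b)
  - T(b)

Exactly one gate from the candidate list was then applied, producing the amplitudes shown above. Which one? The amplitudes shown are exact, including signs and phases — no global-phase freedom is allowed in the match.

It was RZ(7π/4)(b) that produced the state shown.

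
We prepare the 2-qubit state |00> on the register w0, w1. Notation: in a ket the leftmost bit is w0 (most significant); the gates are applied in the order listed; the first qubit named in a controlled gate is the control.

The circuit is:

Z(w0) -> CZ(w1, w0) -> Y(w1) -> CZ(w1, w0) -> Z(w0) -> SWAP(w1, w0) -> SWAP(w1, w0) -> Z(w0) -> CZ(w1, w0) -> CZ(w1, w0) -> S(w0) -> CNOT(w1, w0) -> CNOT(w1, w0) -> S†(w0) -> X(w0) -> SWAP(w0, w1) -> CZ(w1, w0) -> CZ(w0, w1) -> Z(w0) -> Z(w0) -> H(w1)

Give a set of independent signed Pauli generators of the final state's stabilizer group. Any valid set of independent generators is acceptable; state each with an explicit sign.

The final state is stabilized by the group generated by -IX, -ZI; other independent generating sets are equally valid.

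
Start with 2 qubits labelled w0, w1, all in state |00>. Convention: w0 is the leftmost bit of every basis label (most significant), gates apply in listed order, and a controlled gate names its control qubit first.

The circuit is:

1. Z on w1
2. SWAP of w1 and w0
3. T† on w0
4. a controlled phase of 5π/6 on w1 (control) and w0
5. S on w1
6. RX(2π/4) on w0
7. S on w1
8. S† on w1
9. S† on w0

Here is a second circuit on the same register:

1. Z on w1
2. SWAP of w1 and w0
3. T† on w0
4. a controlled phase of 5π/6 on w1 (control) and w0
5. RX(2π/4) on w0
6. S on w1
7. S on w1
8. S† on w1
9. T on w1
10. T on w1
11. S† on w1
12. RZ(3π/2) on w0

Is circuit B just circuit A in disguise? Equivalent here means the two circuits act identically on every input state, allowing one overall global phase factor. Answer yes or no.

Yes: on every input state the two circuits agree up to one overall phase factor.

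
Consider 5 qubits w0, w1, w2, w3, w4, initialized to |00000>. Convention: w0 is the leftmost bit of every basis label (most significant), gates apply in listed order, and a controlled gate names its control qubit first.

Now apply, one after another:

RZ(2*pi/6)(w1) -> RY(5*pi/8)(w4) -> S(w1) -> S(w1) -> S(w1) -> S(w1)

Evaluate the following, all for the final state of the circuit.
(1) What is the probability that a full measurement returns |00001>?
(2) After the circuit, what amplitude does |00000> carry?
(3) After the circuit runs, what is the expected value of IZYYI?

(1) Outcome |00001> occurs with probability sin(5*pi/16)**2.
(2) The final state's coefficient on |00000> equals -exp(5*I*pi/6)*cos(5*pi/16).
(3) The expectation value of IZYYI is 0.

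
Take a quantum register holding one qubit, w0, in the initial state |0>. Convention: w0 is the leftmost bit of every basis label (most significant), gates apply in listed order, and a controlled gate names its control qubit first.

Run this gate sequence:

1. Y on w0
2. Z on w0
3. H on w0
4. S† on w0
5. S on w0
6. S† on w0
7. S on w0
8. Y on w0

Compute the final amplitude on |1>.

The amplitude on |1> is sqrt(2)/2.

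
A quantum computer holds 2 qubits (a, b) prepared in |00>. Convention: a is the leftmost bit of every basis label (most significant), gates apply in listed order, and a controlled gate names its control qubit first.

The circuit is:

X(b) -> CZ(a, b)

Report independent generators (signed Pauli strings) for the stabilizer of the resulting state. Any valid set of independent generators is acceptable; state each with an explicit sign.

The final state is stabilized by the group generated by +ZI, -IZ; other independent generating sets are equally valid.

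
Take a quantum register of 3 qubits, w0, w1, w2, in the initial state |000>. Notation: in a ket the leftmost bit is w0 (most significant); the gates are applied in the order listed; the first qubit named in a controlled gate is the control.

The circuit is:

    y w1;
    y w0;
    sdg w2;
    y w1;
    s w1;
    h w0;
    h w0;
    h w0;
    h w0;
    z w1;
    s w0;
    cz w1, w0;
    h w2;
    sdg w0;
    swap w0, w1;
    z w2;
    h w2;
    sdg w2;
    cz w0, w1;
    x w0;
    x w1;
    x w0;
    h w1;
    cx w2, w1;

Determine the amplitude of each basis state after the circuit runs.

After the circuit, the state carries amplitude sqrt(2)/2 on |001>, sqrt(2)/2 on |011>, and 0 on every other basis state. Key observation: the block from step 7 through step 8 cancels to the identity and can be dropped.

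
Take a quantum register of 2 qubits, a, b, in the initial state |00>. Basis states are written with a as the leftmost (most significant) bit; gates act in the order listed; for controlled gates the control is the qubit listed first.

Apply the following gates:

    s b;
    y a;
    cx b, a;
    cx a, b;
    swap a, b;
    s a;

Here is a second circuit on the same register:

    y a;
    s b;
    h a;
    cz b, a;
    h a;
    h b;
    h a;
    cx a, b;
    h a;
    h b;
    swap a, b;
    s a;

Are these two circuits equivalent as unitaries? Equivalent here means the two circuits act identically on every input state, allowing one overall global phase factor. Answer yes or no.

No: there is an input state on which the two circuits produce genuinely different outputs (not merely differing by a phase).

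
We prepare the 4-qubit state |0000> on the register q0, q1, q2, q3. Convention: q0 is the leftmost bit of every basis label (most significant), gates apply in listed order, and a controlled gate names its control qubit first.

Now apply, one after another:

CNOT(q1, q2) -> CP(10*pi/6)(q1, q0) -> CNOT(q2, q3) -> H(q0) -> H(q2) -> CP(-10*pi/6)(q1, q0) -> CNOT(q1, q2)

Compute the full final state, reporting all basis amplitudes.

After the circuit, the state carries amplitude 1/2 on |0000>, 1/2 on |0010>, 1/2 on |1000>, 1/2 on |1010>, and 0 on every other basis state.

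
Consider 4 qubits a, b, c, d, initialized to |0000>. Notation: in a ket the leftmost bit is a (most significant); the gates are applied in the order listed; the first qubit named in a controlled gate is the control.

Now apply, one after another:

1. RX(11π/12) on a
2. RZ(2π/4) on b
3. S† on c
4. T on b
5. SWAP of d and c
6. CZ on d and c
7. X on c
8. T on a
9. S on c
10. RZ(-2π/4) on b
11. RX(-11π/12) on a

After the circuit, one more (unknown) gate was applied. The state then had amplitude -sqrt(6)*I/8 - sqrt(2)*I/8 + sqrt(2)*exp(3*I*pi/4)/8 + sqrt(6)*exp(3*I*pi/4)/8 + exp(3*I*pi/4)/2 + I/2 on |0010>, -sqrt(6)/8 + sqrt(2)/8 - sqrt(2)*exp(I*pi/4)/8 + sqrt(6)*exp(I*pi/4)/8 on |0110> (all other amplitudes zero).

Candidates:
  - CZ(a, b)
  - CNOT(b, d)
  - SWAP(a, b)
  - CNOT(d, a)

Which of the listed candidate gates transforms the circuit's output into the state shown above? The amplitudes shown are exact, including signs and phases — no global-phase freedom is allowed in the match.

The applied gate was SWAP(a, b).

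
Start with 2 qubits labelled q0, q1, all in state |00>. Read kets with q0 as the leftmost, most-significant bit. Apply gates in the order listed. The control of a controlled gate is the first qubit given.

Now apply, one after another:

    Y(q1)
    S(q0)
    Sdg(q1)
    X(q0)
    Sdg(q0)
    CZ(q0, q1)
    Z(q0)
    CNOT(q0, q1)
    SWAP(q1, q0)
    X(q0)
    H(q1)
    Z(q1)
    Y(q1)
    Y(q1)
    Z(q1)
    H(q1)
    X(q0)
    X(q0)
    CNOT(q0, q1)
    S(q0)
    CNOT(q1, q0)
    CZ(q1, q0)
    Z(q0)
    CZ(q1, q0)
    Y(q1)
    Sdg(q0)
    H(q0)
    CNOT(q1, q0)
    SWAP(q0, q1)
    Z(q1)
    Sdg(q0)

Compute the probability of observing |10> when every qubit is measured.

A full measurement returns |10> with probability 1/2. Key observation: the block from step 10 through step 17 cancels to the identity and can be dropped.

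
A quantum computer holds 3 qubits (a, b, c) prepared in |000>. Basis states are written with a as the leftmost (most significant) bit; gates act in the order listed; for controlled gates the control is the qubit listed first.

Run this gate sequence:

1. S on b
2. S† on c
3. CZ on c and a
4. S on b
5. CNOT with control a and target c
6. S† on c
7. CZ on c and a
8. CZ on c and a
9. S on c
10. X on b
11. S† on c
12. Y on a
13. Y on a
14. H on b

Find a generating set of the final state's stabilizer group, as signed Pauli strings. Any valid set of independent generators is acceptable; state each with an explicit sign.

The final state is stabilized by the group generated by -IXI, +ZII, +IIZ; other independent generating sets are equally valid. Key observation: steps 6-9 multiply out to the identity, so the circuit reduces to the remaining gates.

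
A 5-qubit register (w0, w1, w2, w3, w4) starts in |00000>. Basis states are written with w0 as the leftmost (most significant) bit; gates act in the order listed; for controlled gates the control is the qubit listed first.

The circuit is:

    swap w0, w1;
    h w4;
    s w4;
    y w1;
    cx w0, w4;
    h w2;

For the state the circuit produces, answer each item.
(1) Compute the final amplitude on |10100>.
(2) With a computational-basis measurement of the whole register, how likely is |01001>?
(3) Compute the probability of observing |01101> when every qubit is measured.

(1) |10100> carries amplitude 0 in the final state.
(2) The probability of measuring |01001> is 1/4.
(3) A full measurement returns |01101> with probability 1/4.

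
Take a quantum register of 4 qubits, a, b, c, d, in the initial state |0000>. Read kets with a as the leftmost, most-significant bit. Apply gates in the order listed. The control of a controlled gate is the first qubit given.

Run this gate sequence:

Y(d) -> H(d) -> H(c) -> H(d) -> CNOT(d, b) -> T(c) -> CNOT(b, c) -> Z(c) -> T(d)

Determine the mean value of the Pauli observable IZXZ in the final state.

The observable IZXZ averages to -sqrt(2)/2.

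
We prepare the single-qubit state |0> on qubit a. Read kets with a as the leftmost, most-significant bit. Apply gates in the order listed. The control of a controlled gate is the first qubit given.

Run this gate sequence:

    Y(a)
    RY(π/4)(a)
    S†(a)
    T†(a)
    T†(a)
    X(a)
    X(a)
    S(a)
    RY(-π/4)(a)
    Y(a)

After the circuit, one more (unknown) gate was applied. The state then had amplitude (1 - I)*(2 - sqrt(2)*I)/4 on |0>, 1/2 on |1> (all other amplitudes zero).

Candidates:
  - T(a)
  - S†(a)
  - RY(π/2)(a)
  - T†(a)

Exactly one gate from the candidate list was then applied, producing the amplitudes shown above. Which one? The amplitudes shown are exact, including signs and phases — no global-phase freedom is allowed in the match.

The unique candidate consistent with the amplitudes is T†(a).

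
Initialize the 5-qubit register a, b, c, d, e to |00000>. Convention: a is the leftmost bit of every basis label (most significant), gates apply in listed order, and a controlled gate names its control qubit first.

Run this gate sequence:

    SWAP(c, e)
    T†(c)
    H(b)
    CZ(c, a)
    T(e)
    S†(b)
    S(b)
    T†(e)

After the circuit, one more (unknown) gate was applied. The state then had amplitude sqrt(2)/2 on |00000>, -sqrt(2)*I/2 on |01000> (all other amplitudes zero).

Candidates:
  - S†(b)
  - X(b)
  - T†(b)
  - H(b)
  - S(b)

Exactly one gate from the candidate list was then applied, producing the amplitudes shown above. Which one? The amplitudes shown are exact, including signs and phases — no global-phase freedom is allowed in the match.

The unique candidate consistent with the amplitudes is S†(b). Key observation: the block from step 5 through step 8 cancels to the identity and can be dropped.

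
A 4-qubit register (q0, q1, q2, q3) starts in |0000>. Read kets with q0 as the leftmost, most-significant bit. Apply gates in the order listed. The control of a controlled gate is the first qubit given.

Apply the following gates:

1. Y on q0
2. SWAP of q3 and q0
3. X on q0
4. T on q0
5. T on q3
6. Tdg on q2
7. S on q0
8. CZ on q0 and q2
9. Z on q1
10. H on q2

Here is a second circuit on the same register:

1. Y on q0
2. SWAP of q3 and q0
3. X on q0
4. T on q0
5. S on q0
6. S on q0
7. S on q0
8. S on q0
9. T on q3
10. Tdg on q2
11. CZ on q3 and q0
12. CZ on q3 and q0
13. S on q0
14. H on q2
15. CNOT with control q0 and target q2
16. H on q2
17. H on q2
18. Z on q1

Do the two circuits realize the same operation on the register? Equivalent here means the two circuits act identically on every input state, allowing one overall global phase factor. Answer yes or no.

Yes: on every input state the two circuits agree up to one overall phase factor.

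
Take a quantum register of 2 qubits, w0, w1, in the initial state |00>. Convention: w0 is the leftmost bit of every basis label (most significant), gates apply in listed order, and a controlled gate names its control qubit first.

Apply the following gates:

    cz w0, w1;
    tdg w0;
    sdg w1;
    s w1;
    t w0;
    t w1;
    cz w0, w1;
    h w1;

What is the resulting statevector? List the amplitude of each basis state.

The resulting statevector has amplitude sqrt(2)/2 on |00>, sqrt(2)/2 on |01>, 0 on |10>, 0 on |11>. Key observation: gates 2-5 undo each other exactly, leaving only the rest of the circuit to track.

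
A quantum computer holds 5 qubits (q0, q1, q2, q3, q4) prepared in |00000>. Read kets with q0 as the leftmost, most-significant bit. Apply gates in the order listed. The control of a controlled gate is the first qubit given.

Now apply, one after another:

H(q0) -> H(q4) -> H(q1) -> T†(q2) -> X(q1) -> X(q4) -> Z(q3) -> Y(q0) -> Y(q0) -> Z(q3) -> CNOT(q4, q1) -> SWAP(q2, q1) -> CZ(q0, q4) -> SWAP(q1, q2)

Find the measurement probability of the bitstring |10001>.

The probability of measuring |10001> is 1/8. Key observation: steps 7-10 multiply out to the identity, so the circuit reduces to the remaining gates.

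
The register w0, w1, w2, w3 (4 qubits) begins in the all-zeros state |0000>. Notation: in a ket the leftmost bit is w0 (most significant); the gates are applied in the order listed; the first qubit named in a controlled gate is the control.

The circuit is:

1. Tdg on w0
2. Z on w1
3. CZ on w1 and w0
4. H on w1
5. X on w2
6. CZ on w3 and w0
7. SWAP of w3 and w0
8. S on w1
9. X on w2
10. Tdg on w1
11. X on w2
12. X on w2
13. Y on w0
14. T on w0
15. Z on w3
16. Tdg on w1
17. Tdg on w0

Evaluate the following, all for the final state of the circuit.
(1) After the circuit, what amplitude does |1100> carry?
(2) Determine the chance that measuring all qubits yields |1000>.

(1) The final state's coefficient on |1100> equals sqrt(2)*I/2.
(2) Outcome |1000> occurs with probability 1/2.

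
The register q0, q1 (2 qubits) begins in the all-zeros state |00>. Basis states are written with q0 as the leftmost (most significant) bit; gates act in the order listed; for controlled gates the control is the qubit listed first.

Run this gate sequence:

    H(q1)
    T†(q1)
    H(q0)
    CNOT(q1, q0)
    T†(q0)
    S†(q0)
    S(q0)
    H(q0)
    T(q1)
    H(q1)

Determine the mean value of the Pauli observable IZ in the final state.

The expectation value of IZ is 1.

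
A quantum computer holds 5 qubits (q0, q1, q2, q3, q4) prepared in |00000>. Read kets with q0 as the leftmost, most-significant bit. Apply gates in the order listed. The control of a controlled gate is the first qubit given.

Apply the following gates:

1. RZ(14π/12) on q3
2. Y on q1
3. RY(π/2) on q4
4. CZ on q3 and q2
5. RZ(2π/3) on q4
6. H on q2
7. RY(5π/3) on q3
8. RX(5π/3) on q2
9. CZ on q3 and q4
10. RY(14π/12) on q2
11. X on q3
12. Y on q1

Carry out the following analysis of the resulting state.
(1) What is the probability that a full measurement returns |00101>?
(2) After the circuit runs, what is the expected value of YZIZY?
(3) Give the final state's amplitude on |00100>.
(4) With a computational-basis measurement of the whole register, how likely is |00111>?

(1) A full measurement returns |00101> with probability 1/32.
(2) The expectation value of YZIZY is 0.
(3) The amplitude on |00100> is (sqrt(6) + sqrt(2)*I)*exp(I*pi/12)/16.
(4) The probability of measuring |00111> is 3/32.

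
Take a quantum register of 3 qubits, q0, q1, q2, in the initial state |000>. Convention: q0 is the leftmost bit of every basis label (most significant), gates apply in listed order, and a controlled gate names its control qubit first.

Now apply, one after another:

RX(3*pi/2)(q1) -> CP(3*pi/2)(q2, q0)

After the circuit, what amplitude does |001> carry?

The final state's coefficient on |001> equals 0.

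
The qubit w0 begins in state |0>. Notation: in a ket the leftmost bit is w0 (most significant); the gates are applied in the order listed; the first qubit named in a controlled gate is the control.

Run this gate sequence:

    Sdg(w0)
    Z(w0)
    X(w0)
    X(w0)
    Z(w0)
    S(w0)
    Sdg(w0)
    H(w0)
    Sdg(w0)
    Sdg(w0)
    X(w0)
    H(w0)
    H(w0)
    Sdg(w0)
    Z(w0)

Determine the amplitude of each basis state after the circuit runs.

The resulting statevector has amplitude -sqrt(2)/2 on |0>, sqrt(2)*I/2 on |1>. Key observation: gates 12-13 undo each other exactly, leaving only the rest of the circuit to track.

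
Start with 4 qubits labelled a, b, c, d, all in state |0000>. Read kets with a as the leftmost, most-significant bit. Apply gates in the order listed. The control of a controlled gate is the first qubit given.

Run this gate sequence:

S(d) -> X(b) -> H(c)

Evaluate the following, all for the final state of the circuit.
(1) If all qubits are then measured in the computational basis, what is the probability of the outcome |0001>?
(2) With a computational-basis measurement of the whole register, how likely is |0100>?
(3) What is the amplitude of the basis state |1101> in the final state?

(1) Outcome |0001> occurs with probability 0.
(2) Outcome |0100> occurs with probability 1/2.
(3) The final state's coefficient on |1101> equals 0.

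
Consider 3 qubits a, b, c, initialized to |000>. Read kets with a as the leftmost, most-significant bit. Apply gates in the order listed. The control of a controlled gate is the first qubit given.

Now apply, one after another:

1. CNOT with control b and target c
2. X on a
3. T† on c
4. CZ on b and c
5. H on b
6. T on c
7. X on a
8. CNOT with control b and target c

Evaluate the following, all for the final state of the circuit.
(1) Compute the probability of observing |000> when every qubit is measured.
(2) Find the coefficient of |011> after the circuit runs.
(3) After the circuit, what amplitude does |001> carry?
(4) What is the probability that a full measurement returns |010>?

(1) Outcome |000> occurs with probability 1/2.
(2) |011> carries amplitude sqrt(2)/2 in the final state.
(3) The final state's coefficient on |001> equals 0.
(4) A full measurement returns |010> with probability 0.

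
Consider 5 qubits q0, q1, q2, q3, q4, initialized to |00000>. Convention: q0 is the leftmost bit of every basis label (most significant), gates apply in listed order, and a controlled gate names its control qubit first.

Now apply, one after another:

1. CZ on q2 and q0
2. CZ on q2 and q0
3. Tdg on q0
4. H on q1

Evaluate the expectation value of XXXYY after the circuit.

The expectation value of XXXYY is 0. Key observation: gates 1-2 undo each other exactly, leaving only the rest of the circuit to track.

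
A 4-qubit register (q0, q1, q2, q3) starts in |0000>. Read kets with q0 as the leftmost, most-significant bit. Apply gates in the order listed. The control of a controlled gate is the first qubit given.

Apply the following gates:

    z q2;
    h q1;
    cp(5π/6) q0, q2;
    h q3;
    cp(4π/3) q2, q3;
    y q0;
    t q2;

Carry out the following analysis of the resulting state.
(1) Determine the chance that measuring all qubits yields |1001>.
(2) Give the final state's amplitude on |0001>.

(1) A full measurement returns |1001> with probability 1/4.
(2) The amplitude on |0001> is 0.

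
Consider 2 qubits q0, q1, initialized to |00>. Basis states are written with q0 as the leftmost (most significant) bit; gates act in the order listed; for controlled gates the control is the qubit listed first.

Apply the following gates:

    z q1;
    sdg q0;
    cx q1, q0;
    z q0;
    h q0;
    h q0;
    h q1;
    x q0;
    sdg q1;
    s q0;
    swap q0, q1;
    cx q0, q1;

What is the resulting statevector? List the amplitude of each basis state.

The resulting statevector has amplitude 0 on |00>, sqrt(2)*I/2 on |01>, sqrt(2)/2 on |10>, 0 on |11>.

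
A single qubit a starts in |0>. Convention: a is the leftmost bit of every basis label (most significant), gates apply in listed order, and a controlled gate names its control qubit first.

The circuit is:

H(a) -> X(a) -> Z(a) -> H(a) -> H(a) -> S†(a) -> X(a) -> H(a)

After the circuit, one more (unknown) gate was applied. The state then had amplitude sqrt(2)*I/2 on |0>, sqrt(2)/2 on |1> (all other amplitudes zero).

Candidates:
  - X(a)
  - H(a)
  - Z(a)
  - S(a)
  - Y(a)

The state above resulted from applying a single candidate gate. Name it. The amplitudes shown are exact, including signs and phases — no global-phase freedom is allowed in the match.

The unique candidate consistent with the amplitudes is H(a).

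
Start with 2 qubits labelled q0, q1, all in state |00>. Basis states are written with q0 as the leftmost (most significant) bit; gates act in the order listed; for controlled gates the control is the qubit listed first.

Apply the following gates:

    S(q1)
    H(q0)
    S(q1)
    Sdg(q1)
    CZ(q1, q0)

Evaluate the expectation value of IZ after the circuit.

In the final state, IZ has expectation 1. Key observation: steps 3-4 multiply out to the identity, so the circuit reduces to the remaining gates.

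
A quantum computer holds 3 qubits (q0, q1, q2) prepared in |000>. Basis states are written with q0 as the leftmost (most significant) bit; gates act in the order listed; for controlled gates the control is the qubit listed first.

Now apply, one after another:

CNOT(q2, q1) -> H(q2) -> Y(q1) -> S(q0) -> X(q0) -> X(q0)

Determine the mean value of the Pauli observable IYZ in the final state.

The expectation value of IYZ is 0.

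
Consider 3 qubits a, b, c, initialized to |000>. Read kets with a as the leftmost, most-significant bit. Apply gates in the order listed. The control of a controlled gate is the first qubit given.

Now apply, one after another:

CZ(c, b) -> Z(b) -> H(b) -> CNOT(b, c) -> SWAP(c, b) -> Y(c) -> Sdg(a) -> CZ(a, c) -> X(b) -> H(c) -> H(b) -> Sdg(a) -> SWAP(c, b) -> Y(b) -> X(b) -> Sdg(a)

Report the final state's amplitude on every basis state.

The final amplitudes are sqrt(2)/2 on |001>, -sqrt(2)/2 on |010>, and 0 on every other basis state.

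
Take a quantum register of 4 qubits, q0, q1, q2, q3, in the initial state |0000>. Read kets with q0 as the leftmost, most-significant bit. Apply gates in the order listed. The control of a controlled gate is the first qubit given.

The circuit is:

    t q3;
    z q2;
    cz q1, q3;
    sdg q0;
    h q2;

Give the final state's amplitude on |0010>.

The final state's coefficient on |0010> equals sqrt(2)/2.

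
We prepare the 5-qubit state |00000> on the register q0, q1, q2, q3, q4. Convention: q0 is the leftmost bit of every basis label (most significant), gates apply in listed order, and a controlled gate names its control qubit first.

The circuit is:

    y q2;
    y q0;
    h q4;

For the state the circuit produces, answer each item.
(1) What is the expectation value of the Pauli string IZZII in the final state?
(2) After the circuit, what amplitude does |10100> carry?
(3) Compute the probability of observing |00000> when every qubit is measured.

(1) The expectation value of IZZII is -1.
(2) The amplitude on |10100> is -sqrt(2)/2.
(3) A full measurement returns |00000> with probability 0.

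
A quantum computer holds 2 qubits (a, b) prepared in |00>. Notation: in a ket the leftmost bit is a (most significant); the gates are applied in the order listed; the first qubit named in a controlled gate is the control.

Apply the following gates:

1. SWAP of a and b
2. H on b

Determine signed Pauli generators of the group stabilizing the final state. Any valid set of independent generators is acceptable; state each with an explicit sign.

The stabilizer group can be generated by +IX, +ZI, among other valid generating sets.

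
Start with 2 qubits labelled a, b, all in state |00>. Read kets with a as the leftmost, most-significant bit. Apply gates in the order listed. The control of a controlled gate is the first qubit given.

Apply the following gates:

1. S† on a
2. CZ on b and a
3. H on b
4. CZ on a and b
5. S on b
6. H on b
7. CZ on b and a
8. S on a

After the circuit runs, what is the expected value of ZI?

The observable ZI averages to 1.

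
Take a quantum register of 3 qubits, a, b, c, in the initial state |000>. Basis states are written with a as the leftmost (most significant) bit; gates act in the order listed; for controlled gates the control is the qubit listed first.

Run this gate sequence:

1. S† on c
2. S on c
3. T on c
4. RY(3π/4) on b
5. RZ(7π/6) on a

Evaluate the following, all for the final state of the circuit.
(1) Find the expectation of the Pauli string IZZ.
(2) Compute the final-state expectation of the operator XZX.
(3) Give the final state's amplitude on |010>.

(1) In the final state, IZZ has expectation -sqrt(2)/2.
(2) The observable XZX averages to 0.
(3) |010> carries amplitude -sqrt(sqrt(2) + 2)*exp(5*I*pi/12)/2 in the final state.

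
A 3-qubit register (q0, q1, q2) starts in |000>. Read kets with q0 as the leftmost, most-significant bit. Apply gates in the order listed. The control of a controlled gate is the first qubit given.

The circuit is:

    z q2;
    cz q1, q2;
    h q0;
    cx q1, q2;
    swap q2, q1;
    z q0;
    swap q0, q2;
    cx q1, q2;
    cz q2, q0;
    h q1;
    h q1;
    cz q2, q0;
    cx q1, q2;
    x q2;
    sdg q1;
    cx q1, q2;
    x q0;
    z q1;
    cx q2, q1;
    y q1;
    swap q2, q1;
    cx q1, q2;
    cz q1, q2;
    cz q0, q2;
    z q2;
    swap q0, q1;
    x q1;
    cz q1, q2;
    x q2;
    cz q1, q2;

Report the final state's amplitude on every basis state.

The final amplitudes are -sqrt(2)*I/2 on |000>, sqrt(2)*I/2 on |100>, and 0 on every other basis state. Key observation: gates 8-13 undo each other exactly, leaving only the rest of the circuit to track.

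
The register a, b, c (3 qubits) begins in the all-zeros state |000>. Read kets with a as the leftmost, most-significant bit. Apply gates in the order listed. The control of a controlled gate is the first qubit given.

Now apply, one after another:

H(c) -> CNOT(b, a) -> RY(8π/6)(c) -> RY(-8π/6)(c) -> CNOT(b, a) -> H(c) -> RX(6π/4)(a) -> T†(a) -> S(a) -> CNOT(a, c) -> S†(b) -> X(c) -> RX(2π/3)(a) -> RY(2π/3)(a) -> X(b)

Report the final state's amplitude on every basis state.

The resulting statevector has amplitude 0 on |000>, 0 on |001>, -sqrt(3)/4 on |010>, sqrt(2)*(-1 - 3*I)/8 on |011>, 0 on |100>, 0 on |101>, sqrt(2)*(-1 + 3*I)*exp(3*I*pi/4)/8 on |110>, sqrt(6)*(-1 + I)/8 on |111>.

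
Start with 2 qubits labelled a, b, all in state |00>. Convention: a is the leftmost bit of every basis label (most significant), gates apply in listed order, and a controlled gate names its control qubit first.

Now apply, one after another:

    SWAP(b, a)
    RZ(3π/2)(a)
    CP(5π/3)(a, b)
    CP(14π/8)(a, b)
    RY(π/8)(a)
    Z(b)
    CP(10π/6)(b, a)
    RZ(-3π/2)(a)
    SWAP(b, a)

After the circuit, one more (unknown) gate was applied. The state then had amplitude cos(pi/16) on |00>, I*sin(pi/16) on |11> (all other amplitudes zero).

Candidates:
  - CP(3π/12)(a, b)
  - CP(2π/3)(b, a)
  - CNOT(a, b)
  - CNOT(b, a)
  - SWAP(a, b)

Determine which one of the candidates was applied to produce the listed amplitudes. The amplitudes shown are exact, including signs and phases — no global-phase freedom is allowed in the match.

It was CNOT(b, a) that produced the state shown.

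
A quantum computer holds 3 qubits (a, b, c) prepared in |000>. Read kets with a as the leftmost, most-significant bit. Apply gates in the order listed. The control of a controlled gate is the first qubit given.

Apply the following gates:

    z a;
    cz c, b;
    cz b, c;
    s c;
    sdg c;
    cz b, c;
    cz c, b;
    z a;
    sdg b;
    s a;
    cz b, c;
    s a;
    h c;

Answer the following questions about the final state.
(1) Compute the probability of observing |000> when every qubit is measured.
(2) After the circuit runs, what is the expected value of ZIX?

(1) A full measurement returns |000> with probability 1/2. Key observation: the block from step 2 through step 7 cancels to the identity and can be dropped.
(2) In the final state, ZIX has expectation 1.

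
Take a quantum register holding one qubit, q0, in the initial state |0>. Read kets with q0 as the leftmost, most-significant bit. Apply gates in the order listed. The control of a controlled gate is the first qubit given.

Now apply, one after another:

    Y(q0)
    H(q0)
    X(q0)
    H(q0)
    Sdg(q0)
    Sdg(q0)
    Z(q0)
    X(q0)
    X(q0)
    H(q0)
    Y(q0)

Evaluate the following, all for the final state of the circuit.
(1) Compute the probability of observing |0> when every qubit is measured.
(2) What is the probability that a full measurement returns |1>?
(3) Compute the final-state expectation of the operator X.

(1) Outcome |0> occurs with probability 1/2.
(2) Outcome |1> occurs with probability 1/2.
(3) In the final state, X has expectation 1.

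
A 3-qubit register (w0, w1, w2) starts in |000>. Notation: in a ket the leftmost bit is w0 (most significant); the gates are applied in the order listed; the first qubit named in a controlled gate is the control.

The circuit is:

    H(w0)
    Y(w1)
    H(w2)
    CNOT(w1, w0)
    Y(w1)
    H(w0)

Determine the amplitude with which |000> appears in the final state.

|000> carries amplitude sqrt(2)/2 in the final state.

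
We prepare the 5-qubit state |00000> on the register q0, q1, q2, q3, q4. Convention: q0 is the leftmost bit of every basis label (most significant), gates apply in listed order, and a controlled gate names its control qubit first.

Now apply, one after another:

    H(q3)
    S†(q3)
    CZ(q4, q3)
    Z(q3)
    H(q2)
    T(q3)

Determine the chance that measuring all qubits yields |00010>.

Outcome |00010> occurs with probability 1/4.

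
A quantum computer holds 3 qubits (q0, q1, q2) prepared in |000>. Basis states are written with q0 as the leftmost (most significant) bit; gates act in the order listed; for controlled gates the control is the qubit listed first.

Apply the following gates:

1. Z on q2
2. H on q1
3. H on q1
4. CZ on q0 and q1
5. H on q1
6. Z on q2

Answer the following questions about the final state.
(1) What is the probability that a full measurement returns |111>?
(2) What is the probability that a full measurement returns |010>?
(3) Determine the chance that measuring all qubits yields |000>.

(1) A full measurement returns |111> with probability 0.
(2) Outcome |010> occurs with probability 1/2.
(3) Outcome |000> occurs with probability 1/2.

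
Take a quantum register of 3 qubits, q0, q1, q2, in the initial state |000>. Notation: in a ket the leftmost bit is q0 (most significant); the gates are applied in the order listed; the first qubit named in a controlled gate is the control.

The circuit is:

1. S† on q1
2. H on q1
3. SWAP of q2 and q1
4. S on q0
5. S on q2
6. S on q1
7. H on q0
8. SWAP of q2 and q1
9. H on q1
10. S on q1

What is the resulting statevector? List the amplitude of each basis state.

The final amplitudes are sqrt(2)*(1 + I)/4 on |000>, 0 on |001>, sqrt(2)*(1 + I)/4 on |010>, 0 on |011>, sqrt(2)*(1 + I)/4 on |100>, 0 on |101>, sqrt(2)*(1 + I)/4 on |110>, 0 on |111>.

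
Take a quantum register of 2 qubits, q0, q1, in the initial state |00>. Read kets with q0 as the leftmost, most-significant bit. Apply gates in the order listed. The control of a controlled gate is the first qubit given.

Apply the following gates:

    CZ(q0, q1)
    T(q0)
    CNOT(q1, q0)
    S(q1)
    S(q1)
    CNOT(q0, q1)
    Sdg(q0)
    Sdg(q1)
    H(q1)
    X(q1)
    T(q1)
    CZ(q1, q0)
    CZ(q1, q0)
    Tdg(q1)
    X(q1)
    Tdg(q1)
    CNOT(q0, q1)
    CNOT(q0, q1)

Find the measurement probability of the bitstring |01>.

Outcome |01> occurs with probability 1/2. Key observation: steps 10-15 multiply out to the identity, so the circuit reduces to the remaining gates.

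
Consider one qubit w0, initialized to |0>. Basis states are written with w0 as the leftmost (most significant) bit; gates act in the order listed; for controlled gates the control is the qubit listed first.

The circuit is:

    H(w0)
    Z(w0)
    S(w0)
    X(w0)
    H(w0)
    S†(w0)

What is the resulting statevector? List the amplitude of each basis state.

After the circuit, the state carries amplitude 1/2 - I/2 on |0>, -1/2 + I/2 on |1>.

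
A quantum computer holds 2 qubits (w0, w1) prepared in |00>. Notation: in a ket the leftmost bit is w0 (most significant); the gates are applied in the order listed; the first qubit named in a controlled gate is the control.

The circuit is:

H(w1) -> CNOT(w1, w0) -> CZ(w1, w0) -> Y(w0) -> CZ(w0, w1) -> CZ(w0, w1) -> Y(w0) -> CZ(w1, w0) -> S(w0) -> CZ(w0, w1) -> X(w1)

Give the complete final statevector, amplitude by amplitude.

After the circuit, the state carries amplitude 0 on |00>, sqrt(2)/2 on |01>, -sqrt(2)*I/2 on |10>, 0 on |11>. Key observation: steps 4-7 multiply out to the identity, so the circuit reduces to the remaining gates.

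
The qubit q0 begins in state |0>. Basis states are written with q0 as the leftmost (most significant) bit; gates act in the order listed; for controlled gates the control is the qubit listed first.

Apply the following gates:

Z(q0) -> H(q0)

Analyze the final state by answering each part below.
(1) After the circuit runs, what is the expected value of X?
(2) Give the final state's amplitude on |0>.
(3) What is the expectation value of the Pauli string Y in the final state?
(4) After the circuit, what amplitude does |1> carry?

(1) The expectation value of X is 1.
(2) |0> carries amplitude sqrt(2)/2 in the final state.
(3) The observable Y averages to 0.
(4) |1> carries amplitude sqrt(2)/2 in the final state.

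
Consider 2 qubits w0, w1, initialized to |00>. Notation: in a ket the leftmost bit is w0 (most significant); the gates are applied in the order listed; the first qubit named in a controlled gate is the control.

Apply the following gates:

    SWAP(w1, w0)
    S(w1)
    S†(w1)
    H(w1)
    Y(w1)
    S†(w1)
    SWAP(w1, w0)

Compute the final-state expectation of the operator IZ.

The expectation value of IZ is 1.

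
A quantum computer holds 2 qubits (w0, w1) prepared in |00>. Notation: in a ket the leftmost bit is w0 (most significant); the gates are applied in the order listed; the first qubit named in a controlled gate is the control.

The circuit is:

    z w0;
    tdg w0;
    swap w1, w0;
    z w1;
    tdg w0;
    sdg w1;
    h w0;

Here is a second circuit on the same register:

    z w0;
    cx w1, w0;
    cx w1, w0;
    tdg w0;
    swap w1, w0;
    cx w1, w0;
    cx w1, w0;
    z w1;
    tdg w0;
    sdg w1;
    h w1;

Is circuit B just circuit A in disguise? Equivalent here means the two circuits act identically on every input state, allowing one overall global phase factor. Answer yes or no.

No — the two circuits implement different unitaries, even allowing a global phase.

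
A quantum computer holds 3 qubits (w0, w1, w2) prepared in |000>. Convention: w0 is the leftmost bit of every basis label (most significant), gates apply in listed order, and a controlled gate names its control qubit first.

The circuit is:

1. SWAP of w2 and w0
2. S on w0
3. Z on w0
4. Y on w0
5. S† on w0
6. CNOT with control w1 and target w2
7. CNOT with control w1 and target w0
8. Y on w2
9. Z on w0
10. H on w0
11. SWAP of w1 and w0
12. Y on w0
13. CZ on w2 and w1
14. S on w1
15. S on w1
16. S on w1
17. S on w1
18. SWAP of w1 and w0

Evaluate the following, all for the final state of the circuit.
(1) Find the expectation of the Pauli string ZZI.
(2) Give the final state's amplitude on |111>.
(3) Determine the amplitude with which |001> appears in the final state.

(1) In the final state, ZZI has expectation 0. Key observation: steps 14-17 multiply out to the identity, so the circuit reduces to the remaining gates.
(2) |111> carries amplitude sqrt(2)/2 in the final state.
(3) The amplitude on |001> is 0.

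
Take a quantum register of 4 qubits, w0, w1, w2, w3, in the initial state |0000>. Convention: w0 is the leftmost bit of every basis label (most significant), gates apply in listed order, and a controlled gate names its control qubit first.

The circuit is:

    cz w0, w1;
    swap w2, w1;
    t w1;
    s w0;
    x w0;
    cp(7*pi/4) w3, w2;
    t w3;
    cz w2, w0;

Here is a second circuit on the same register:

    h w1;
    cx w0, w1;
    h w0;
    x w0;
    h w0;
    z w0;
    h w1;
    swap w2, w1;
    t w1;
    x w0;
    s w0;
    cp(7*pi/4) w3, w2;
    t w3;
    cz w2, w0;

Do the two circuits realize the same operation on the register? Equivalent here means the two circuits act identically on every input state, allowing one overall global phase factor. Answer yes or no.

No, they are not equivalent — no single phase factor reconciles the two unitaries.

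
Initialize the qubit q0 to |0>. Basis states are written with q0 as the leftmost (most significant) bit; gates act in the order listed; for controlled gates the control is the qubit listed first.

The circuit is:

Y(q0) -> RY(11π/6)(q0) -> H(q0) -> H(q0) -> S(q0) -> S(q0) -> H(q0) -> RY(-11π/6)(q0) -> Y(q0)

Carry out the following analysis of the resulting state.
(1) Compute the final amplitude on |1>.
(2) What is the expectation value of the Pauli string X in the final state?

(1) The amplitude on |1> is sqrt(2)/2.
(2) In the final state, X has expectation 1.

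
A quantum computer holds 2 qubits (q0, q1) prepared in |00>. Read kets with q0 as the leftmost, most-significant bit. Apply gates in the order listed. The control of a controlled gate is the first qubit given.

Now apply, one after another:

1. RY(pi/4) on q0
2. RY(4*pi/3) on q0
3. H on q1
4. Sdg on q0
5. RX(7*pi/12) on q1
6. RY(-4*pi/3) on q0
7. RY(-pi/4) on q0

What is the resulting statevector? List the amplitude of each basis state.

The final amplitudes are -sqrt(sqrt(2) + 2)/8 - sqrt(12 - 6*sqrt(2))/32 + sqrt(4 - 2*sqrt(2))/32 + sqrt(2*sqrt(2) + 4)/32 + sqrt(2 - sqrt(2))/8 + sqrt(6*sqrt(2) + 12)/32 - 3*I*sqrt(6*sqrt(2) + 12)/32 - 5*I*sqrt(2*sqrt(2) + 4)/32 - 3*I*sqrt(12 - 6*sqrt(2))/32 + I*sqrt(2 - sqrt(2))/8 + 5*I*sqrt(4 - 2*sqrt(2))/32 + I*sqrt(sqrt(2) + 2)/8 on |00>, -sqrt(sqrt(2) + 2)/8 - sqrt(12 - 6*sqrt(2))/32 + sqrt(4 - 2*sqrt(2))/32 + sqrt(2*sqrt(2) + 4)/32 + sqrt(2 - sqrt(2))/8 + sqrt(6*sqrt(2) + 12)/32 - 3*I*sqrt(6*sqrt(2) + 12)/32 - 5*I*sqrt(2*sqrt(2) + 4)/32 - 3*I*sqrt(12 - 6*sqrt(2))/32 + I*sqrt(2 - sqrt(2))/8 + 5*I*sqrt(4 - 2*sqrt(2))/32 + I*sqrt(sqrt(2) + 2)/8 on |01>, -sqrt(2*sqrt(2) + 4)/32 + sqrt(4 - 2*sqrt(2))/32 + sqrt(12 - 6*sqrt(2))/32 + sqrt(2 - sqrt(2))/8 + sqrt(6*sqrt(2) + 12)/32 + sqrt(sqrt(2) + 2)/8 - I*sqrt(6*sqrt(2) + 12)/32 - I*sqrt(2 - sqrt(2))/8 - I*sqrt(2*sqrt(2) + 4)/32 - I*sqrt(4 - 2*sqrt(2))/32 + I*sqrt(12 - 6*sqrt(2))/32 + I*sqrt(sqrt(2) + 2)/8 on |10>, -sqrt(2*sqrt(2) + 4)/32 + sqrt(4 - 2*sqrt(2))/32 + sqrt(12 - 6*sqrt(2))/32 + sqrt(2 - sqrt(2))/8 + sqrt(6*sqrt(2) + 12)/32 + sqrt(sqrt(2) + 2)/8 - I*sqrt(6*sqrt(2) + 12)/32 - I*sqrt(2 - sqrt(2))/8 - I*sqrt(2*sqrt(2) + 4)/32 - I*sqrt(4 - 2*sqrt(2))/32 + I*sqrt(12 - 6*sqrt(2))/32 + I*sqrt(sqrt(2) + 2)/8 on |11>.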